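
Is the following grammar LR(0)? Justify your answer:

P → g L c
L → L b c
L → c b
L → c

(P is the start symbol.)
No. Shift-reduce conflict between [L → c .] and [L → c . b]

Augment with P' → P and build the canonical LR(0) collection (I0 = CLOSURE({[P' → . P]}), then GOTO on every symbol after a dot until no new states appear). It has 9 states:
  I0: { [P → . g L c], [P' → . P] }  — shift
  I1: { [P' → P .] }  — accept
  I2: { [L → . L b c], [L → . c b], [L → . c], [P → g . L c] }  — shift
  I3: { [L → L . b c], [P → g L . c] }  — shift
  I4: { [L → c . b], [L → c .] }  — shift, reduce
  I5: { [L → c b .] }  — reduce
  I6: { [L → L b . c] }  — shift
  I7: { [P → g L c .] }  — reduce
  I8: { [L → L b c .] }  — reduce

Conflict in state I4:
  Shift-reduce conflict between [L → c .] and [L → c . b]
So the grammar is NOT LR(0).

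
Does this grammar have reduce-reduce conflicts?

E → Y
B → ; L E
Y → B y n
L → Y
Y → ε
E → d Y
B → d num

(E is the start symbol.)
A reduce-reduce conflict occurs when an LR(0) state has two complete items [A → α .] and [B → β .] — both call for a reduction, and with no lookahead the parser cannot choose between them.

Augment with E' → E and build the canonical LR(0) collection (I0 = CLOSURE({[E' → . E]}), then GOTO on every symbol after a dot until no new states appear). It has 14 states:
  I0: { [B → . ; L E], [B → . d num], [E → . Y], [E → . d Y], [E' → . E], [Y → . B y n], [Y → .] }  — shift, reduce
  I1: { [B → . ; L E], [B → . d num], [B → ; . L E], [L → . Y], [Y → . B y n], [Y → .] }  — shift, reduce
  I2: { [Y → B . y n] }  — shift
  I3: { [E' → E .] }  — accept
  I4: { [E → Y .] }  — reduce
  I5: { [B → . ; L E], [B → . d num], [B → d . num], [E → d . Y], [Y → . B y n], [Y → .] }  — shift, reduce
  I6: { [E → d Y .] }  — reduce
  I7: { [B → d . num] }  — shift
  I8: { [B → d num .] }  — reduce
  I9: { [Y → B y . n] }  — shift
  I10: { [Y → B y n .] }  — reduce
  I11: { [B → . ; L E], [B → . d num], [B → ; L . E], [E → . Y], [E → . d Y], [Y → . B y n], [Y → .] }  — shift, reduce
  I12: { [L → Y .] }  — reduce
  I13: { [B → ; L E .] }  — reduce

No state contains more than one complete item.

Answer: No reduce-reduce conflicts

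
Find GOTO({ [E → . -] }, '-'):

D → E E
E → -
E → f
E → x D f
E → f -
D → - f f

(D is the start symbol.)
GOTO(I, '-') = CLOSURE({ [A → αX.β] : [A → α.Xβ] ∈ I, X = '-' })

Items with dot before '-', with the dot advanced:
  [E → . -] → [E → - .]
Closure adds nothing (no advanced item has the dot before a non-terminal).

GOTO = { [E → - .] }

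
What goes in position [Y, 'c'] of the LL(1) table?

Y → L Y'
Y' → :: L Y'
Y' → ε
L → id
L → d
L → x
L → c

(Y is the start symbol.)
To find M[Y, 'c'], we find productions for Y where 'c' is in the predict set (PREDICT(N → α) = (FIRST(α) \ {ε}) ∪ (FOLLOW(N) if α ⇒* ε)).

Relevant sets:
  FIRST(L) = { 'c', 'd', 'id', 'x' }

Y → L Y': PREDICT = { 'c', 'd', 'id', 'x' }
  'c' is in predict set, so this production goes in M[Y, 'c']

M[Y, 'c'] = Y → L Y'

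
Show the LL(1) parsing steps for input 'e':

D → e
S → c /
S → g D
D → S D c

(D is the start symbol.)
LL(1) parsing maintains a stack (initially the start symbol over $) and the input. At each step: if the stack top is a terminal, match it against the current input token; if it is a non-terminal N, replace it with the RHS of M[N, lookahead] (the unique production whose predict set contains the lookahead).

Stack is shown with the top on the left.

Stack  Input  Action
--------------------
D $    e $    output D → e
e $    e $    match 'e'
$      $      accept

The string is accepted.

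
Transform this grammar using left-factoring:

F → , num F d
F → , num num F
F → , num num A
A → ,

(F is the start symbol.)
F → , num F'
F' → F d
F' → num F''
F'' → F
F'' → A
A → ,

Left-factoring transforms A → αβ₁ | αβ₂ into A → αA' and A' → β₁ | β₂
(α is the longest common prefix among the alternatives). Repeat until
no nonterminal has two alternatives with a common prefix.

Round 1: F has alternatives sharing prefix ', num'. Introduce F': F → , num F'
  Add: F' → F d
  Add: F' → num F
  Add: F' → num A

Round 2: F' has alternatives sharing prefix 'num'. Introduce F'': F' → num F''
  Add: F'' → F
  Add: F'' → A

No remaining common prefixes — done.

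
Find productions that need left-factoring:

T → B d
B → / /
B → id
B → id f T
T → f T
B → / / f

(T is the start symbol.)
Yes, B has productions with common prefix '/ /'; B has productions with common prefix 'id'

Left-factoring is needed when two productions for the same non-terminal
share a common prefix on the right-hand side.

Productions for T:
  T → B d
  T → f T
Productions for B:
  B → / /
  B → id
  B → id f T
  B → / / f

Found common prefix '/ /' in productions for B
Found common prefix 'id' in productions for B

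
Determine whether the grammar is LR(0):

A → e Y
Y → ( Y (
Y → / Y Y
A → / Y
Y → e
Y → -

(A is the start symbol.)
A grammar is LR(0) if no state in the canonical LR(0) collection has:
  - both a shift item (dot before a terminal) and a complete item (shift-reduce conflict), or
  - two or more complete items (reduce-reduce conflict; the accept item [A' → A .] counts as a complete item here).

Augment with A' → A and build the canonical LR(0) collection (I0 = CLOSURE({[A' → . A]}), then GOTO on every symbol after a dot until no new states appear). It has 14 states:
  I0: { [A → . / Y], [A → . e Y], [A' → . A] }  — shift
  I1: { [A → / . Y], [Y → . ( Y (], [Y → . -], [Y → . / Y Y], [Y → . e] }  — shift
  I2: { [A' → A .] }  — accept
  I3: { [A → e . Y], [Y → . ( Y (], [Y → . -], [Y → . / Y Y], [Y → . e] }  — shift
  I4: { [Y → ( . Y (], [Y → . ( Y (], [Y → . -], [Y → . / Y Y], [Y → . e] }  — shift
  I5: { [Y → - .] }  — reduce
  I6: { [Y → . ( Y (], [Y → . -], [Y → . / Y Y], [Y → . e], [Y → / . Y Y] }  — shift
  I7: { [A → e Y .] }  — reduce
  I8: { [Y → e .] }  — reduce
  I9: { [Y → . ( Y (], [Y → . -], [Y → . / Y Y], [Y → . e], [Y → / Y . Y] }  — shift
  I10: { [Y → / Y Y .] }  — reduce
  I11: { [Y → ( Y . (] }  — shift
  I12: { [Y → ( Y ( .] }  — reduce
  I13: { [A → / Y .] }  — reduce

Every state is either a pure shift/goto state or contains exactly one complete item and nothing to shift — no conflicts. The grammar is LR(0).

Answer: Yes, the grammar is LR(0)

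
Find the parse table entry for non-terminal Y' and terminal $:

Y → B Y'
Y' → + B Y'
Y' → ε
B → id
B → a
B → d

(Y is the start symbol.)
To find M[Y', $], we find productions for Y' where $ is in the predict set (PREDICT(N → α) = (FIRST(α) \ {ε}) ∪ (FOLLOW(N) if α ⇒* ε)).

Relevant sets:
  FOLLOW(Y') = { $ }

Y' → + B Y': PREDICT = { '+' }
Y' → ε: PREDICT = { $ }
  $ is in predict set, so this production goes in M[Y', $]

M[Y', $] = Y' → ε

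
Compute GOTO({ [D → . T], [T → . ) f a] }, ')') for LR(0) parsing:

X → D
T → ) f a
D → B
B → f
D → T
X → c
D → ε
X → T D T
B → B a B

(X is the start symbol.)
GOTO(I, ')') = CLOSURE({ [A → αX.β] : [A → α.Xβ] ∈ I, X = ')' })

Items with dot before ')', with the dot advanced:
  [T → . ) f a] → [T → ) . f a]
Closure adds nothing (no advanced item has the dot before a non-terminal).

GOTO = { [T → ) . f a] }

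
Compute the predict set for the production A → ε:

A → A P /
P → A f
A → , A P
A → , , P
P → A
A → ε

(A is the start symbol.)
{ $, ',', '/', 'f' }

PREDICT(A → ε) = (FIRST(RHS) \ {ε}) ∪ (FOLLOW(A) if ε ∈ FIRST(RHS), i.e. RHS ⇒* ε)
The right-hand side is ε (FIRST(ε) = { ε }), so the predict set is FOLLOW(A) = { $, ',', '/', 'f' }
PREDICT(A → ε) = { $, ',', '/', 'f' }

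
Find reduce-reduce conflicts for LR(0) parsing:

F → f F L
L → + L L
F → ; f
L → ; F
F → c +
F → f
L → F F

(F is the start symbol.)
Yes — I12: [F → ; f .] vs [F → f .]

A reduce-reduce conflict occurs when an LR(0) state has two complete items [A → α .] and [B → β .] — both call for a reduction, and with no lookahead the parser cannot choose between them.

Augment with F' → F and build the canonical LR(0) collection (I0 = CLOSURE({[F' → . F]}), then GOTO on every symbol after a dot until no new states appear). It has 17 states:
  I0: { [F → . ; f], [F → . c +], [F → . f F L], [F → . f], [F' → . F] }  — shift
  I1: { [F → ; . f] }  — shift
  I2: { [F' → F .] }  — accept
  I3: { [F → c . +] }  — shift
  I4: { [F → . ; f], [F → . c +], [F → . f F L], [F → . f], [F → f . F L], [F → f .] }  — shift, reduce
  I5: { [F → . ; f], [F → . c +], [F → . f F L], [F → . f], [F → f F . L], [L → . + L L], [L → . ; F], [L → . F F] }  — shift
  I6: { [F → . ; f], [F → . c +], [F → . f F L], [F → . f], [L → + . L L], [L → . + L L], [L → . ; F], [L → . F F] }  — shift
  I7: { [F → . ; f], [F → . c +], [F → . f F L], [F → . f], [F → ; . f], [L → ; . F] }  — shift
  I8: { [F → . ; f], [F → . c +], [F → . f F L], [F → . f], [L → F . F] }  — shift
  I9: { [F → f F L .] }  — reduce
  I10: { [L → F F .] }  — reduce
  I11: { [L → ; F .] }  — reduce
  I12: { [F → . ; f], [F → . c +], [F → . f F L], [F → . f], [F → ; f .], [F → f . F L], [F → f .] }  — shift, 2 reduces
  I13: { [F → . ; f], [F → . c +], [F → . f F L], [F → . f], [L → + L . L], [L → . + L L], [L → . ; F], [L → . F F] }  — shift
  I14: { [L → + L L .] }  — reduce
  I15: { [F → c + .] }  — reduce
  I16: { [F → ; f .] }  — reduce

I12 contains complete items [F → ; f .], [F → f .] — reduce-reduce conflict.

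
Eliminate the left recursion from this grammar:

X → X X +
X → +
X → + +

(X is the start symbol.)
X → + X'
X → + + X'
X' → X + X'
X' → ε

X is directly left-recursive. The standard transformation for
  A → A α₁ | ... | A α_m | β₁ | ... | β_n
is
  A  → β₁ A' | ... | β_n A'
  A' → α₁ A' | ... | α_m A' | ε

X → + becomes X → + X'
X → + + becomes X → + + X'
X → X X + becomes X' → X + X'
Add X' → ε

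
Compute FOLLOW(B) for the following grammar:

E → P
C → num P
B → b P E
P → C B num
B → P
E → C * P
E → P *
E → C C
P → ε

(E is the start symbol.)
To compute FOLLOW(B), find every occurrence of B on a right-hand side N → α B β: add FIRST(β) \ {ε}, and if β is empty or nullable also add FOLLOW(N). Iterate to a fixed point.

In P → C B num: B is followed by num, add FIRST(num) \ {ε} = { 'num' }

Taking the union: FOLLOW(B) = { 'num' }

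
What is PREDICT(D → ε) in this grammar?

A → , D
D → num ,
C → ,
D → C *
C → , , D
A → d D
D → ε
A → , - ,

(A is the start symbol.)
PREDICT(D → ε) = (FIRST(RHS) \ {ε}) ∪ (FOLLOW(D) if ε ∈ FIRST(RHS), i.e. RHS ⇒* ε)
The right-hand side is ε (FIRST(ε) = { ε }), so the predict set is FOLLOW(D) = { $, '*' }
PREDICT(D → ε) = { $, '*' }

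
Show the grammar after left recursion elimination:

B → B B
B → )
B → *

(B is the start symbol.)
B is directly left-recursive. The standard transformation for
  A → A α₁ | ... | A α_m | β₁ | ... | β_n
is
  A  → β₁ A' | ... | β_n A'
  A' → α₁ A' | ... | α_m A' | ε

B → ) becomes B → ) B'
B → * becomes B → * B'
B → B B becomes B' → B B'
Add B' → ε

Resulting grammar:
B → ) B'
B → * B'
B' → B B'
B' → ε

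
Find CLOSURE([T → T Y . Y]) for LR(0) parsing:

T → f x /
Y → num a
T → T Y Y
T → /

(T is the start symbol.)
{ [T → T Y . Y], [Y → . num a] }

Start with: [T → T Y . Y]
  [T → T Y . Y] has the dot before Y: add [Y → . num a]
No further items can be added.

CLOSURE = { [T → T Y . Y], [Y → . num a] }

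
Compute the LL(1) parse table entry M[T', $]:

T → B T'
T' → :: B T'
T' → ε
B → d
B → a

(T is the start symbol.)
T' → ε

To find M[T', $], we find productions for T' where $ is in the predict set (PREDICT(N → α) = (FIRST(α) \ {ε}) ∪ (FOLLOW(N) if α ⇒* ε)).

Relevant sets:
  FOLLOW(T') = { $ }

T' → :: B T': PREDICT = { '::' }
T' → ε: PREDICT = { $ }
  $ is in predict set, so this production goes in M[T', $]

M[T', $] = T' → ε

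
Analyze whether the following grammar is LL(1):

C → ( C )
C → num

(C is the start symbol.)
For C:
  PREDICT(C → '(' C ')') = { '(' }
  PREDICT(C → num) = { 'num' }

All predict sets are disjoint. The grammar IS LL(1).

Answer: Yes, the grammar is LL(1).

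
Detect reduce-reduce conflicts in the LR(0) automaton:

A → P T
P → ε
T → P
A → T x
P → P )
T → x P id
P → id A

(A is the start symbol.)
Augment with A' → A and build the canonical LR(0) collection (I0 = CLOSURE({[A' → . A]}), then GOTO on every symbol after a dot until no new states appear). It has 13 states:
  I0: { [A → . P T], [A → . T x], [A' → . A], [P → . P )], [P → . id A], [P → .], [T → . P], [T → . x P id] }  — shift, reduce
  I1: { [A' → A .] }  — accept
  I2: { [A → P . T], [P → . P )], [P → . id A], [P → .], [P → P . )], [T → . P], [T → . x P id], [T → P .] }  — shift, 2 reduces
  I3: { [A → T . x] }  — shift
  I4: { [A → . P T], [A → . T x], [P → . P )], [P → . id A], [P → .], [P → id . A], [T → . P], [T → . x P id] }  — shift, reduce
  I5: { [P → . P )], [P → . id A], [P → .], [T → x . P id] }  — shift, reduce
  I6: { [P → P . )], [T → x P . id] }  — shift
  I7: { [P → P ) .] }  — reduce
  I8: { [T → x P id .] }  — reduce
  I9: { [P → id A .] }  — reduce
  I10: { [A → T x .] }  — reduce
  I11: { [P → P . )], [T → P .] }  — shift, reduce
  I12: { [A → P T .] }  — reduce

I2 contains complete items [P → .], [T → P .] — reduce-reduce conflict.

Answer: Yes — I2: [P → .] vs [T → P .]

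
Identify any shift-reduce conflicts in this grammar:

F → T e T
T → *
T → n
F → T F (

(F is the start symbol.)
No shift-reduce conflicts

A shift-reduce conflict occurs when an LR(0) state has both:
  - a complete (reduce) item [A → α .] (dot at the end), and
  - a shift item [B → β . c γ] (dot before a terminal).

Augment with F' → F and build the canonical LR(0) collection (I0 = CLOSURE({[F' → . F]}), then GOTO on every symbol after a dot until no new states appear). It has 9 states:
  I0: { [F → . T F (], [F → . T e T], [F' → . F], [T → . *], [T → . n] }  — shift
  I1: { [T → * .] }  — reduce
  I2: { [F' → F .] }  — accept
  I3: { [F → . T F (], [F → . T e T], [F → T . F (], [F → T . e T], [T → . *], [T → . n] }  — shift
  I4: { [T → n .] }  — reduce
  I5: { [F → T F . (] }  — shift
  I6: { [F → T e . T], [T → . *], [T → . n] }  — shift
  I7: { [F → T e T .] }  — reduce
  I8: { [F → T F ( .] }  — reduce

No state contains both a complete item and a shift item.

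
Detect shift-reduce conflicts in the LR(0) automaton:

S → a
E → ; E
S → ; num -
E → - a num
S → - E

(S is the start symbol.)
A shift-reduce conflict occurs when an LR(0) state has both:
  - a complete (reduce) item [A → α .] (dot at the end), and
  - a shift item [B → β . c γ] (dot before a terminal).

Augment with S' → S and build the canonical LR(0) collection (I0 = CLOSURE({[S' → . S]}), then GOTO on every symbol after a dot until no new states appear). It has 13 states:
  I0: { [S → . - E], [S → . ; num -], [S → . a], [S' → . S] }  — shift
  I1: { [E → . - a num], [E → . ; E], [S → - . E] }  — shift
  I2: { [S → ; . num -] }  — shift
  I3: { [S' → S .] }  — accept
  I4: { [S → a .] }  — reduce
  I5: { [S → ; num . -] }  — shift
  I6: { [S → ; num - .] }  — reduce
  I7: { [E → - . a num] }  — shift
  I8: { [E → . - a num], [E → . ; E], [E → ; . E] }  — shift
  I9: { [S → - E .] }  — reduce
  I10: { [E → ; E .] }  — reduce
  I11: { [E → - a . num] }  — shift
  I12: { [E → - a num .] }  — reduce

No state contains both a complete item and a shift item.

Answer: No shift-reduce conflicts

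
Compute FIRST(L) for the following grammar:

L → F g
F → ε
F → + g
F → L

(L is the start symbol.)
{ '+', 'g' }

To compute FIRST(L), examine every production with L on the left-hand side, reading each right-hand side left to right until a non-nullable symbol is reached.

FIRST sets of the other non-terminals involved (by the same procedure, iterated to a fixed point):
  FIRST(F) = { '+', 'g', ε }

From L → F g:
  - F is a non-terminal: add FIRST(F) \ {ε} = { '+', 'g' }
    F is nullable, so continue to the next symbol
  - g is a terminal: add 'g' and stop

Collecting: FIRST(L) = { '+', 'g' }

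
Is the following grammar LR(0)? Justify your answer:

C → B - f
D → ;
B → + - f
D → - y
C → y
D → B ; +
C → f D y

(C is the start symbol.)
Yes, the grammar is LR(0)

A grammar is LR(0) if no state in the canonical LR(0) collection has:
  - both a shift item (dot before a terminal) and a complete item (shift-reduce conflict), or
  - two or more complete items (reduce-reduce conflict; the accept item [C' → C .] counts as a complete item here).

Augment with C' → C and build the canonical LR(0) collection (I0 = CLOSURE({[C' → . C]}), then GOTO on every symbol after a dot until no new states appear). It has 18 states:
  I0: { [B → . + - f], [C → . B - f], [C → . f D y], [C → . y], [C' → . C] }  — shift
  I1: { [B → + . - f] }  — shift
  I2: { [C → B . - f] }  — shift
  I3: { [C' → C .] }  — accept
  I4: { [B → . + - f], [C → f . D y], [D → . - y], [D → . ;], [D → . B ; +] }  — shift
  I5: { [C → y .] }  — reduce
  I6: { [D → - . y] }  — shift
  I7: { [D → ; .] }  — reduce
  I8: { [D → B . ; +] }  — shift
  I9: { [C → f D . y] }  — shift
  I10: { [C → f D y .] }  — reduce
  I11: { [D → B ; . +] }  — shift
  I12: { [D → B ; + .] }  — reduce
  I13: { [D → - y .] }  — reduce
  I14: { [C → B - . f] }  — shift
  I15: { [C → B - f .] }  — reduce
  I16: { [B → + - . f] }  — shift
  I17: { [B → + - f .] }  — reduce

Every state is either a pure shift/goto state or contains exactly one complete item and nothing to shift — no conflicts. The grammar is LR(0).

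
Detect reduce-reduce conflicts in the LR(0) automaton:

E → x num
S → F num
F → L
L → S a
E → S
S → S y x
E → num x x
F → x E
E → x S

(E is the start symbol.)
A reduce-reduce conflict occurs when an LR(0) state has two complete items [A → α .] and [B → β .] — both call for a reduction, and with no lookahead the parser cannot choose between them.

Augment with E' → E and build the canonical LR(0) collection (I0 = CLOSURE({[E' → . E]}), then GOTO on every symbol after a dot until no new states appear). It has 16 states:
  I0: { [E → . S], [E → . num x x], [E → . x S], [E → . x num], [E' → . E], [F → . L], [F → . x E], [L → . S a], [S → . F num], [S → . S y x] }  — shift
  I1: { [E' → E .] }  — accept
  I2: { [S → F . num] }  — shift
  I3: { [F → L .] }  — reduce
  I4: { [E → S .], [L → S . a], [S → S . y x] }  — shift, reduce
  I5: { [E → num . x x] }  — shift
  I6: { [E → . S], [E → . num x x], [E → . x S], [E → . x num], [E → x . S], [E → x . num], [F → . L], [F → . x E], [F → x . E], [L → . S a], [S → . F num], [S → . S y x] }  — shift
  I7: { [F → x E .] }  — reduce
  I8: { [E → S .], [E → x S .], [L → S . a], [S → S . y x] }  — shift, 2 reduces
  I9: { [E → num . x x], [E → x num .] }  — shift, reduce
  I10: { [E → num x . x] }  — shift
  I11: { [E → num x x .] }  — reduce
  I12: { [L → S a .] }  — reduce
  I13: { [S → S y . x] }  — shift
  I14: { [S → S y x .] }  — reduce
  I15: { [S → F num .] }  — reduce

I8 contains complete items [E → S .], [E → x S .] — reduce-reduce conflict.

Answer: Yes — I8: [E → S .] vs [E → x S .]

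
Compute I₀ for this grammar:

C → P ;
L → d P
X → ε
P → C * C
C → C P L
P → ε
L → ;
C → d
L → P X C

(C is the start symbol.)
{ [C → . C P L], [C → . P ;], [C → . d], [C' → . C], [P → . C * C], [P → .] }

First, augment the grammar with C' → C
I₀ = CLOSURE({ [C' → . C] }):
  [C' → . C] has the dot before C: add [C → . P ;], [C → . C P L], [C → . d]
  [C → . P ;] has the dot before P: add [P → . C * C], [P → .]
No further items can be added.

I₀ = { [C → . C P L], [C → . P ;], [C → . d], [C' → . C], [P → . C * C], [P → .] }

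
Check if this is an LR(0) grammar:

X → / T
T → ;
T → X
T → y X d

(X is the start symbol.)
A grammar is LR(0) if no state in the canonical LR(0) collection has:
  - both a shift item (dot before a terminal) and a complete item (shift-reduce conflict), or
  - two or more complete items (reduce-reduce conflict; the accept item [X' → X .] counts as a complete item here).

Augment with X' → X and build the canonical LR(0) collection (I0 = CLOSURE({[X' → . X]}), then GOTO on every symbol after a dot until no new states appear). It has 9 states:
  I0: { [X → . / T], [X' → . X] }  — shift
  I1: { [T → . ;], [T → . X], [T → . y X d], [X → . / T], [X → / . T] }  — shift
  I2: { [X' → X .] }  — accept
  I3: { [T → ; .] }  — reduce
  I4: { [X → / T .] }  — reduce
  I5: { [T → X .] }  — reduce
  I6: { [T → y . X d], [X → . / T] }  — shift
  I7: { [T → y X . d] }  — shift
  I8: { [T → y X d .] }  — reduce

Every state is either a pure shift/goto state or contains exactly one complete item and nothing to shift — no conflicts. The grammar is LR(0).

Answer: Yes, the grammar is LR(0)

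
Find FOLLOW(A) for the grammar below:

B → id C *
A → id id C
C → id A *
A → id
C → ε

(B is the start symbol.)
In C → id A *: A is followed by '*', add FIRST('*') \ {ε} = { '*' }

Taking the union: FOLLOW(A) = { '*' }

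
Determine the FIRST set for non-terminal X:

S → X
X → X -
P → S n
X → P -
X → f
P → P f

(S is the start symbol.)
{ 'f' }

FIRST sets of the other non-terminals involved (by the same procedure, iterated to a fixed point):
  FIRST(P) = { 'f' }

From X → X -:
  - X is the symbol being defined: contributes nothing new
    X is not nullable, so stop
From X → P -:
  - P is a non-terminal: add FIRST(P) \ {ε} = { 'f' }
    P is not nullable, so stop
From X → f:
  - f is a terminal: add 'f' and stop

Collecting: FIRST(X) = { 'f' }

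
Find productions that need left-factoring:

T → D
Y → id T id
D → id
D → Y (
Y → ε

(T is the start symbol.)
Left-factoring is needed when two productions for the same non-terminal
share a common prefix on the right-hand side.

Productions for Y:
  Y → id T id
  Y → ε
Productions for D:
  D → id
  D → Y (

No common prefixes found.

Answer: No, left-factoring is not needed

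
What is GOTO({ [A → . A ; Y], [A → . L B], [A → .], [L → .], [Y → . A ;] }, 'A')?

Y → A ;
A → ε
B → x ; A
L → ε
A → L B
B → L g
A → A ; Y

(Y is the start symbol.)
{ [A → A . ; Y], [Y → A . ;] }

GOTO(I, 'A') = CLOSURE({ [A → αX.β] : [A → α.Xβ] ∈ I, X = 'A' })

Items with dot before 'A', with the dot advanced:
  [A → . A ; Y] → [A → A . ; Y]
  [Y → . A ;] → [Y → A . ;]
Closure adds nothing (no advanced item has the dot before a non-terminal).

GOTO = { [A → A . ; Y], [Y → A . ;] }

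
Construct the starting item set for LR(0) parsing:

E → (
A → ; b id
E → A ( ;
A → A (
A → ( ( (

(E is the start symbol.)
{ [A → . ( ( (], [A → . ; b id], [A → . A (], [E → . (], [E → . A ( ;], [E' → . E] }

First, augment the grammar with E' → E
I₀ = CLOSURE({ [E' → . E] }):
  [E' → . E] has the dot before E: add [E → . (], [E → . A ( ;]
  [E → . A ( ;] has the dot before A: add [A → . ; b id], [A → . A (], [A → . ( ( (]
No further items can be added.

I₀ = { [A → . ( ( (], [A → . ; b id], [A → . A (], [E → . (], [E → . A ( ;], [E' → . E] }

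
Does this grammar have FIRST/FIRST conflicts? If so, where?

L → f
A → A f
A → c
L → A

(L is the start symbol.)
Yes. A → A f / A → c on { 'c' }

A FIRST/FIRST conflict occurs when two productions N → α and N → β for the same non-terminal have FIRST(α) ∩ FIRST(β) ≠ ∅ (with ε ∈ FIRST of a nullable right-hand side, so two nullable alternatives also conflict).

FIRST sets of the non-terminals at (or reachable through a nullable prefix from) the front of some alternative:
  FIRST(A) = { 'c' }

Productions for L:
  L → f: FIRST = { 'f' }
  L → A: FIRST = { 'c' }
Productions for A:
  A → A f: FIRST = { 'c' }
  A → c: FIRST = { 'c' }

Conflict for A: A → A f and A → c
  Overlap: { 'c' }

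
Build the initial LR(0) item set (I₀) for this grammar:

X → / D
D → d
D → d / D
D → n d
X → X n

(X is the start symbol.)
{ [X → . / D], [X → . X n], [X' → . X] }

First, augment the grammar with X' → X
I₀ = CLOSURE({ [X' → . X] }):
  [X' → . X] has the dot before X: add [X → . / D], [X → . X n]
No further items can be added.

I₀ = { [X → . / D], [X → . X n], [X' → . X] }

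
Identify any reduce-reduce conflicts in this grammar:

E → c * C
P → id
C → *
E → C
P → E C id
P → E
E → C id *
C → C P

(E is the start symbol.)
Augment with E' → E and build the canonical LR(0) collection (I0 = CLOSURE({[E' → . E]}), then GOTO on every symbol after a dot until no new states appear). It has 14 states:
  I0: { [C → . *], [C → . C P], [E → . C id *], [E → . C], [E → . c * C], [E' → . E] }  — shift
  I1: { [C → * .] }  — reduce
  I2: { [C → . *], [C → . C P], [C → C . P], [E → . C id *], [E → . C], [E → . c * C], [E → C . id *], [E → C .], [P → . E C id], [P → . E], [P → . id] }  — shift, reduce
  I3: { [E' → E .] }  — accept
  I4: { [E → c . * C] }  — shift
  I5: { [C → . *], [C → . C P], [E → c * . C] }  — shift
  I6: { [C → . *], [C → . C P], [C → C . P], [E → . C id *], [E → . C], [E → . c * C], [E → c * C .], [P → . E C id], [P → . E], [P → . id] }  — shift, reduce
  I7: { [C → . *], [C → . C P], [P → E . C id], [P → E .] }  — shift, reduce
  I8: { [C → C P .] }  — reduce
  I9: { [P → id .] }  — reduce
  I10: { [C → . *], [C → . C P], [C → C . P], [E → . C id *], [E → . C], [E → . c * C], [P → . E C id], [P → . E], [P → . id], [P → E C . id] }  — shift
  I11: { [P → E C id .], [P → id .] }  — 2 reduces
  I12: { [E → C id . *], [P → id .] }  — shift, reduce
  I13: { [E → C id * .] }  — reduce

I11 contains complete items [P → E C id .], [P → id .] — reduce-reduce conflict.

Answer: Yes — I11: [P → E C id .] vs [P → id .]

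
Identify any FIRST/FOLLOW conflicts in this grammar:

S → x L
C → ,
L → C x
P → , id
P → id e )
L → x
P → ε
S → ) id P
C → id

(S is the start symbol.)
A FIRST/FOLLOW conflict occurs when a non-terminal N has a nullable alternative N → β (β ⇒* ε) and another alternative N → α with FIRST(α) ∩ FOLLOW(N) ≠ ∅: on such a lookahead the parser cannot decide between expanding α and letting N vanish via β.

Nullable non-terminals: P.

P: nullable alternative(s) P → ε; FOLLOW(P) = { $ }
  P → , id: FIRST \ {ε} = { ',' } — disjoint from FOLLOW(P)
  P → id e ): FIRST \ {ε} = { 'id' } — disjoint from FOLLOW(P)
  P → ε: FIRST \ {ε} = { } — this is the only nullable alternative, skip

C, L, S have no nullable alternative, so no FIRST/FOLLOW check is needed there.

No FIRST/FOLLOW conflicts found.

Answer: No FIRST/FOLLOW conflicts.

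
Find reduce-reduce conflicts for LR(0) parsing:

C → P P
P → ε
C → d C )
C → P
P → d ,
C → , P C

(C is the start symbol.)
A reduce-reduce conflict occurs when an LR(0) state has two complete items [A → α .] and [B → β .] — both call for a reduction, and with no lookahead the parser cannot choose between them.

Augment with C' → C and build the canonical LR(0) collection (I0 = CLOSURE({[C' → . C]}), then GOTO on every symbol after a dot until no new states appear). It has 13 states:
  I0: { [C → . , P C], [C → . P P], [C → . P], [C → . d C )], [C' → . C], [P → . d ,], [P → .] }  — shift, reduce
  I1: { [C → , . P C], [P → . d ,], [P → .] }  — shift, reduce
  I2: { [C' → C .] }  — accept
  I3: { [C → P . P], [C → P .], [P → . d ,], [P → .] }  — shift, 2 reduces
  I4: { [C → . , P C], [C → . P P], [C → . P], [C → . d C )], [C → d . C )], [P → . d ,], [P → .], [P → d . ,] }  — shift, reduce
  I5: { [C → , . P C], [P → . d ,], [P → .], [P → d , .] }  — shift, 2 reduces
  I6: { [C → d C . )] }  — shift
  I7: { [C → d C ) .] }  — reduce
  I8: { [C → , P . C], [C → . , P C], [C → . P P], [C → . P], [C → . d C )], [P → . d ,], [P → .] }  — shift, reduce
  I9: { [P → d . ,] }  — shift
  I10: { [P → d , .] }  — reduce
  I11: { [C → , P C .] }  — reduce
  I12: { [C → P P .] }  — reduce

I3 contains complete items [C → P .], [P → .] — reduce-reduce conflict.
I5 contains complete items [P → .], [P → d , .] — reduce-reduce conflict.

Answer: Yes — I3: [C → P .] vs [P → .]; I5: [P → .] vs [P → d , .]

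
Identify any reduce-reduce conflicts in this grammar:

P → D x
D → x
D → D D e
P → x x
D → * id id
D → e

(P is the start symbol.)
Yes — I8: [D → x .] vs [P → D x .]; I9: [D → D D e .] vs [D → e .]

Augment with P' → P and build the canonical LR(0) collection (I0 = CLOSURE({[P' → . P]}), then GOTO on every symbol after a dot until no new states appear). It has 13 states:
  I0: { [D → . * id id], [D → . D D e], [D → . e], [D → . x], [P → . D x], [P → . x x], [P' → . P] }  — shift
  I1: { [D → * . id id] }  — shift
  I2: { [D → . * id id], [D → . D D e], [D → . e], [D → . x], [D → D . D e], [P → D . x] }  — shift
  I3: { [P' → P .] }  — accept
  I4: { [D → e .] }  — reduce
  I5: { [D → x .], [P → x . x] }  — shift, reduce
  I6: { [P → x x .] }  — reduce
  I7: { [D → . * id id], [D → . D D e], [D → . e], [D → . x], [D → D . D e], [D → D D . e] }  — shift
  I8: { [D → x .], [P → D x .] }  — 2 reduces
  I9: { [D → D D e .], [D → e .] }  — 2 reduces
  I10: { [D → x .] }  — reduce
  I11: { [D → * id . id] }  — shift
  I12: { [D → * id id .] }  — reduce

I8 contains complete items [D → x .], [P → D x .] — reduce-reduce conflict.
I9 contains complete items [D → D D e .], [D → e .] — reduce-reduce conflict.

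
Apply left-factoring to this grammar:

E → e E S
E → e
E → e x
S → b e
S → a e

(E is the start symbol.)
Left-factoring transforms A → αβ₁ | αβ₂ into A → αA' and A' → β₁ | β₂
(α is the longest common prefix among the alternatives). Repeat until
no nonterminal has two alternatives with a common prefix.

Round 1: E has alternatives sharing prefix 'e'. Introduce E': E → e E'
  Add: E' → E S
  Add: E' → ε
  Add: E' → x

No remaining common prefixes — done.

Resulting grammar:
E → e E'
E' → E S
E' → ε
E' → x
S → b e
S → a e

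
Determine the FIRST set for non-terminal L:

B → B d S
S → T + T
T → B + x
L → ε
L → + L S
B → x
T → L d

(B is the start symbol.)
{ '+', ε }

To compute FIRST(L), examine every production with L on the left-hand side, reading each right-hand side left to right until a non-nullable symbol is reached.

From L → ε:
  - ε-production, so ε ∈ FIRST(L)
From L → + L S:
  - '+' is a terminal: add '+' and stop

Collecting: FIRST(L) = { '+', ε }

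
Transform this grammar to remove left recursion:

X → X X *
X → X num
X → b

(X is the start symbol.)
X → b X'
X' → X * X'
X' → num X'
X' → ε

X is directly left-recursive. The standard transformation for
  A → A α₁ | ... | A α_m | β₁ | ... | β_n
is
  A  → β₁ A' | ... | β_n A'
  A' → α₁ A' | ... | α_m A' | ε

X → b becomes X → b X'
X → X X * becomes X' → X * X'
X → X num becomes X' → num X'
Add X' → ε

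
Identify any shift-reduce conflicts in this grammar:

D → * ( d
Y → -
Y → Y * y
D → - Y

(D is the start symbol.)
Yes — I5: [D → - Y .] vs [Y → Y . * y]

A shift-reduce conflict occurs when an LR(0) state has both:
  - a complete (reduce) item [A → α .] (dot at the end), and
  - a shift item [B → β . c γ] (dot before a terminal).

Augment with D' → D and build the canonical LR(0) collection (I0 = CLOSURE({[D' → . D]}), then GOTO on every symbol after a dot until no new states appear). It has 10 states:
  I0: { [D → . * ( d], [D → . - Y], [D' → . D] }  — shift
  I1: { [D → * . ( d] }  — shift
  I2: { [D → - . Y], [Y → . -], [Y → . Y * y] }  — shift
  I3: { [D' → D .] }  — accept
  I4: { [Y → - .] }  — reduce
  I5: { [D → - Y .], [Y → Y . * y] }  — shift, reduce
  I6: { [Y → Y * . y] }  — shift
  I7: { [Y → Y * y .] }  — reduce
  I8: { [D → * ( . d] }  — shift
  I9: { [D → * ( d .] }  — reduce

I5 contains reduce item [D → - Y .] and shift item [Y → Y . * y] — shift-reduce conflict.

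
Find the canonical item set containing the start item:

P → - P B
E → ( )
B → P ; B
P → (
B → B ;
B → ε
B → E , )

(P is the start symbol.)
First, augment the grammar with P' → P
I₀ = CLOSURE({ [P' → . P] }):
  [P' → . P] has the dot before P: add [P → . - P B], [P → . (]
No further items can be added.

I₀ = { [P → . (], [P → . - P B], [P' → . P] }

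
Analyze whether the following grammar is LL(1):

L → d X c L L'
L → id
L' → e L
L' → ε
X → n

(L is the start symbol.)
Relevant sets:
  FOLLOW(L') = { $, 'e' }

For L:
  PREDICT(L → d X c L L') = { 'd' }
  PREDICT(L → id) = { 'id' }
For L':
  PREDICT(L' → e L) = { 'e' }
  PREDICT(L' → ε) = { $, 'e' }
X has a single production, so nothing to check there.

Conflict found: Predict set conflict for L': { 'e' }
The grammar is NOT LL(1).

Answer: No. Predict set conflict for L': { 'e' }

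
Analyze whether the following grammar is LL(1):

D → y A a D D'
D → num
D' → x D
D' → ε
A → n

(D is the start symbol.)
A grammar is LL(1) if for each non-terminal N with multiple productions, the predict sets of those productions are pairwise disjoint, where PREDICT(N → α) = (FIRST(α) \ {ε}) ∪ (FOLLOW(N) if α ⇒* ε).

Relevant sets:
  FOLLOW(D') = { $, 'x' }

For D:
  PREDICT(D → y A a D D') = { 'y' }
  PREDICT(D → num) = { 'num' }
For D':
  PREDICT(D' → x D) = { 'x' }
  PREDICT(D' → ε) = { $, 'x' }
A has a single production, so nothing to check there.

Conflict found: Predict set conflict for D': { 'x' }
The grammar is NOT LL(1).

Answer: No. Predict set conflict for D': { 'x' }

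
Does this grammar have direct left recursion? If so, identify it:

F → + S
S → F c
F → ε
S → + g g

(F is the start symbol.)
No direct left recursion

Direct left recursion occurs when N → N α for some non-terminal N (the right-hand side begins with the left-hand side itself).

F → + S: starts with '+'
S → F c: starts with F
F → ε: starts with ε
S → + g g: starts with '+'

No direct left recursion found.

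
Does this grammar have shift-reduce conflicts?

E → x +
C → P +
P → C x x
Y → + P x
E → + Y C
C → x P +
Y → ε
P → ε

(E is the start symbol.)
Yes — I1: [Y → .] vs [Y → . + P x]; I5: [P → .] vs [C → . x P +]; I6: [P → .] vs [C → . x P +]; I7: [E → + Y C .] vs [P → C . x x]; I9: [P → .] vs [C → . x P +]

A shift-reduce conflict occurs when an LR(0) state has both:
  - a complete (reduce) item [A → α .] (dot at the end), and
  - a shift item [B → β . c γ] (dot before a terminal).

Augment with E' → E and build the canonical LR(0) collection (I0 = CLOSURE({[E' → . E]}), then GOTO on every symbol after a dot until no new states appear). It has 18 states:
  I0: { [E → . + Y C], [E → . x +], [E' → . E] }  — shift
  I1: { [E → + . Y C], [Y → . + P x], [Y → .] }  — shift, reduce
  I2: { [E' → E .] }  — accept
  I3: { [E → x . +] }  — shift
  I4: { [E → x + .] }  — reduce
  I5: { [C → . P +], [C → . x P +], [P → . C x x], [P → .], [Y → + . P x] }  — shift, reduce
  I6: { [C → . P +], [C → . x P +], [E → + Y . C], [P → . C x x], [P → .] }  — shift, reduce
  I7: { [E → + Y C .], [P → C . x x] }  — shift, reduce
  I8: { [C → P . +] }  — shift
  I9: { [C → . P +], [C → . x P +], [C → x . P +], [P → . C x x], [P → .] }  — shift, reduce
  I10: { [P → C . x x] }  — shift
  I11: { [C → P . +], [C → x P . +] }  — shift
  I12: { [C → P + .], [C → x P + .] }  — 2 reduces
  I13: { [P → C x . x] }  — shift
  I14: { [P → C x x .] }  — reduce
  I15: { [C → P + .] }  — reduce
  I16: { [C → P . +], [Y → + P . x] }  — shift
  I17: { [Y → + P x .] }  — reduce

I1 contains reduce item [Y → .] and shift item [Y → . + P x] — shift-reduce conflict.
I5 contains reduce item [P → .] and shift item [C → . x P +] — shift-reduce conflict.
I6 contains reduce item [P → .] and shift item [C → . x P +] — shift-reduce conflict.
I7 contains reduce item [E → + Y C .] and shift item [P → C . x x] — shift-reduce conflict.
I9 contains reduce item [P → .] and shift item [C → . x P +] — shift-reduce conflict.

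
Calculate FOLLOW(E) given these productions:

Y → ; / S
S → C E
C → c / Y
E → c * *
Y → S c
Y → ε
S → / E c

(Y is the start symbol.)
To compute FOLLOW(E), find every occurrence of E on a right-hand side N → α E β: add FIRST(β) \ {ε}, and if β is empty or nullable also add FOLLOW(N). Iterate to a fixed point.

In S → C E: E is at the end, add FOLLOW(S)
In S → / E c: E is followed by c, add FIRST(c) \ {ε} = { 'c' }

The FOLLOW sets referred to above (computed the same way, to a fixed point):
  FOLLOW(S) = { $, 'c' }

Taking the union: FOLLOW(E) = { $, 'c' }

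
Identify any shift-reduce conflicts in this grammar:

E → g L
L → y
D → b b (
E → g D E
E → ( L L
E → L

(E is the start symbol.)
A shift-reduce conflict occurs when an LR(0) state has both:
  - a complete (reduce) item [A → α .] (dot at the end), and
  - a shift item [B → β . c γ] (dot before a terminal).

Augment with E' → E and build the canonical LR(0) collection (I0 = CLOSURE({[E' → . E]}), then GOTO on every symbol after a dot until no new states appear). It has 14 states:
  I0: { [E → . ( L L], [E → . L], [E → . g D E], [E → . g L], [E' → . E], [L → . y] }  — shift
  I1: { [E → ( . L L], [L → . y] }  — shift
  I2: { [E' → E .] }  — accept
  I3: { [E → L .] }  — reduce
  I4: { [D → . b b (], [E → g . D E], [E → g . L], [L → . y] }  — shift
  I5: { [L → y .] }  — reduce
  I6: { [E → . ( L L], [E → . L], [E → . g D E], [E → . g L], [E → g D . E], [L → . y] }  — shift
  I7: { [E → g L .] }  — reduce
  I8: { [D → b . b (] }  — shift
  I9: { [D → b b . (] }  — shift
  I10: { [D → b b ( .] }  — reduce
  I11: { [E → g D E .] }  — reduce
  I12: { [E → ( L . L], [L → . y] }  — shift
  I13: { [E → ( L L .] }  — reduce

No state contains both a complete item and a shift item.

Answer: No shift-reduce conflicts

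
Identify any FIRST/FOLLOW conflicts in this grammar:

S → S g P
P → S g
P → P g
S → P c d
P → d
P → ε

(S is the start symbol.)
A FIRST/FOLLOW conflict occurs when a non-terminal N has a nullable alternative N → β (β ⇒* ε) and another alternative N → α with FIRST(α) ∩ FOLLOW(N) ≠ ∅: on such a lookahead the parser cannot decide between expanding α and letting N vanish via β.

Nullable non-terminals: P.
FIRST sets used below: FIRST(S) = { 'c', 'd', 'g' }, FIRST(P) = { 'c', 'd', 'g', ε }

P: nullable alternative(s) P → ε; FOLLOW(P) = { $, 'c', 'g' }
  P → S g: FIRST \ {ε} = { 'c', 'd', 'g' } — overlaps FOLLOW(P) on { 'c', 'g' }: CONFLICT
  P → P g: FIRST \ {ε} = { 'c', 'd', 'g' } — overlaps FOLLOW(P) on { 'c', 'g' }: CONFLICT
  P → d: FIRST \ {ε} = { 'd' } — disjoint from FOLLOW(P)
  P → ε: FIRST \ {ε} = { } — this is the only nullable alternative, skip

S has no nullable alternative, so no FIRST/FOLLOW check is needed there.

So the grammar has 2 FIRST/FOLLOW conflicts (marked CONFLICT above).

Answer: Yes. P → S g with FOLLOW(P) on { 'c', 'g' }; P → P g with FOLLOW(P) on { 'c', 'g' }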